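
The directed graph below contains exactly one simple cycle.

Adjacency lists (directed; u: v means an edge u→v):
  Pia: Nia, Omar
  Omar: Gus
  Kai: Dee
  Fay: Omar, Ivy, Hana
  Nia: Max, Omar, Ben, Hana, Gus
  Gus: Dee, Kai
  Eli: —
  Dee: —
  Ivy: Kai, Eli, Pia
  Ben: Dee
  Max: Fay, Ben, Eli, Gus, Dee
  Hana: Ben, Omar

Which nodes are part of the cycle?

Fay, Ivy, Max, Nia, Pia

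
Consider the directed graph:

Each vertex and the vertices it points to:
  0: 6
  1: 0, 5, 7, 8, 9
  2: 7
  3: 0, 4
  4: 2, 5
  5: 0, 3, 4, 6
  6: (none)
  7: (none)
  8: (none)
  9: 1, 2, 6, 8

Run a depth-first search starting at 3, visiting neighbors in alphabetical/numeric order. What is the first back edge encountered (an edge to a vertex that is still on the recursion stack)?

DFS from 3 (visiting neighbors in alphabetical/numeric order); mark gray on enter, black on exit:
3 gray
  0 gray
    6 gray
    6 black
  0 black
  4 gray
    2 gray
      7 gray
      7 black
    2 black
    5 gray
      5→0: 0 black — skip
      5→3: 3 is gray → back edge
First back edge: 5 → 3.

5→3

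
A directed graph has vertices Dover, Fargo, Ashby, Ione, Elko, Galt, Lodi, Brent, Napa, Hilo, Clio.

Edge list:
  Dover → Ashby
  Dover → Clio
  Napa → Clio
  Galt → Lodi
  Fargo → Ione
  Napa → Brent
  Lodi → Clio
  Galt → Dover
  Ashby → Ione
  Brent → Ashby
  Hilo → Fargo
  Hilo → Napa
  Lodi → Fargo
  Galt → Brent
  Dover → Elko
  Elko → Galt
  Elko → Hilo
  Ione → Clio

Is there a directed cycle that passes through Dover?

Yes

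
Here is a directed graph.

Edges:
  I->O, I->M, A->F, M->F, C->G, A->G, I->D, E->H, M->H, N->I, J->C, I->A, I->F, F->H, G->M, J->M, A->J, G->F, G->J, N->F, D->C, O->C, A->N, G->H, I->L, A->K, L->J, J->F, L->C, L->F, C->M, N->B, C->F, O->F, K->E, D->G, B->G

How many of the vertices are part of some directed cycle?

A vertex is on a directed cycle iff it belongs to a strongly connected component of size ≥ 2 (or has a self-loop).
The vertices on cycles are {A, C, G, I, J, N} — 6 in total.

6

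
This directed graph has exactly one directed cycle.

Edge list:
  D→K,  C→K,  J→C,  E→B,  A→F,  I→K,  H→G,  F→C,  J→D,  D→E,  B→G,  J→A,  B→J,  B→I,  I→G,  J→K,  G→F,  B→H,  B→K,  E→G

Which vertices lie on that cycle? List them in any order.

B, D, E, J

DFS with gray/black marking from B:
B gray
  G gray
    F gray
      C gray
        K gray
        K black
      C black
    F black
  G black
  H gray
    H→G: G black — skip
  H black
  J gray
    D gray
      D→K: K black — skip
      E gray
        E→G: G black — skip
        E→B: B is gray → back edge
Back edge closes the cycle B → J → D → E → B; its vertices are {B, D, E, J}.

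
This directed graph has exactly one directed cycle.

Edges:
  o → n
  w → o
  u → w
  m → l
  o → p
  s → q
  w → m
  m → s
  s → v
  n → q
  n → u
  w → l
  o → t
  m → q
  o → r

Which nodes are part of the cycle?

n, o, u, w

DFS with gray/black marking from w:
w gray
  m gray
    q gray
    q black
    s gray
      s→q: q black — skip
      v gray
      v black
    s black
    l gray
    l black
  m black
  w→l: l black — skip
  o gray
    r gray
    r black
    t gray
    t black
    n gray
      u gray
        u→w: w is gray → back edge
Back edge closes the cycle w → o → n → u → w; its vertices are {n, o, u, w}.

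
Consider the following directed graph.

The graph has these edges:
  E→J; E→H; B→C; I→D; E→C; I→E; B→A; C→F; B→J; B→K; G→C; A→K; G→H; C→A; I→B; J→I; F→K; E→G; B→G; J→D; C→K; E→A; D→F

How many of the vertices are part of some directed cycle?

4

A vertex is on a directed cycle iff it belongs to a strongly connected component of size ≥ 2 (or has a self-loop).
The vertices on cycles are {B, E, I, J} — 4 in total.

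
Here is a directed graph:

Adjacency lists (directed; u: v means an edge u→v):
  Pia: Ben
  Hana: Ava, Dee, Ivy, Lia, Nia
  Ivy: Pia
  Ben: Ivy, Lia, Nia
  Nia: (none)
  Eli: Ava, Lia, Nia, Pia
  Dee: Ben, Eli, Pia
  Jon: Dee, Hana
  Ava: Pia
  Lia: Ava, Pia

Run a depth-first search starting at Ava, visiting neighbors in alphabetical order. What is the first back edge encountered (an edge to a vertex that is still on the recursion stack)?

Ivy->Pia

DFS from Ava (visiting neighbors in alphabetical order); mark gray on enter, black on exit:
Ava gray
  Pia gray
    Ben gray
      Ivy gray
        Ivy→Pia: Pia is gray → back edge
First back edge: Ivy → Pia.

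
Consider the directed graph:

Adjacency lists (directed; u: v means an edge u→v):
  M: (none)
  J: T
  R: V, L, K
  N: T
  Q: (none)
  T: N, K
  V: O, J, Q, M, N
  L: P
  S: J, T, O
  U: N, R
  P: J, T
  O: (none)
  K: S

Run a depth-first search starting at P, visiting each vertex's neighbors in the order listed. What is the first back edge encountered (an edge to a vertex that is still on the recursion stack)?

DFS from P (visiting each vertex's neighbors in the order listed); mark gray on enter, black on exit:
P gray
  J gray
    T gray
      N gray
        N→T: T is gray → back edge
First back edge: N → T.

N→T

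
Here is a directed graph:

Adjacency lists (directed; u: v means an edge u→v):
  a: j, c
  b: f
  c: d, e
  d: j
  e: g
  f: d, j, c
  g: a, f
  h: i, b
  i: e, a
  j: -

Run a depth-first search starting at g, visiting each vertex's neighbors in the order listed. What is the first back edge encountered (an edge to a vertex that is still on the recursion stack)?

e->g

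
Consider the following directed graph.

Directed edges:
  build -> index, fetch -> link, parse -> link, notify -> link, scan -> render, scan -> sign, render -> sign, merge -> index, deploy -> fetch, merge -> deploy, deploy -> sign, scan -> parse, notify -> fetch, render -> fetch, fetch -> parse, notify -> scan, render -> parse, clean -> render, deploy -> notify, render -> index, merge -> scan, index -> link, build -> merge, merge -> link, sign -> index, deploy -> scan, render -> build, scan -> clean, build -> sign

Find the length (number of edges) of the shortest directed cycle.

4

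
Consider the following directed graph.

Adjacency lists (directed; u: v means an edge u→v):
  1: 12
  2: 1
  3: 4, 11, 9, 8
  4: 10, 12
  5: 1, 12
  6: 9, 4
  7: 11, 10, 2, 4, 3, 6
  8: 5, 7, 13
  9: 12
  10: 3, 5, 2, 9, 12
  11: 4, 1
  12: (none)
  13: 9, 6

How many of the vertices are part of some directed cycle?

A vertex is on a directed cycle iff it belongs to a strongly connected component of size ≥ 2 (or has a self-loop).
The vertices on cycles are {3, 4, 6, 7, 8, 10, 11, 13} — 8 in total.

8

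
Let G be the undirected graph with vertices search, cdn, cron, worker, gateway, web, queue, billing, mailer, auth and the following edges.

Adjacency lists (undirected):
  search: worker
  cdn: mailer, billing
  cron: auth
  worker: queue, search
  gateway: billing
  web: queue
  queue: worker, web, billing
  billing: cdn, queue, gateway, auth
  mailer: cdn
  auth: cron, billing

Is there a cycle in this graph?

DFS, tracking each vertex's parent; an edge to a visited non-parent vertex closes a cycle.
Start from billing:
visit billing (parent –)
  visit cdn (parent billing)
    visit mailer (parent cdn)
      mailer–cdn: parent, skip
    cdn–billing: parent, skip
  visit queue (parent billing)
    visit worker (parent queue)
      worker–queue: parent, skip
      visit search (parent worker)
        search–worker: parent, skip
    visit web (parent queue)
      web–queue: parent, skip
    queue–billing: parent, skip
  visit gateway (parent billing)
    gateway–billing: parent, skip
  visit auth (parent billing)
    visit cron (parent auth)
      cron–auth: parent, skip
    auth–billing: parent, skip
No non-parent visited neighbor found — the graph is a forest.

No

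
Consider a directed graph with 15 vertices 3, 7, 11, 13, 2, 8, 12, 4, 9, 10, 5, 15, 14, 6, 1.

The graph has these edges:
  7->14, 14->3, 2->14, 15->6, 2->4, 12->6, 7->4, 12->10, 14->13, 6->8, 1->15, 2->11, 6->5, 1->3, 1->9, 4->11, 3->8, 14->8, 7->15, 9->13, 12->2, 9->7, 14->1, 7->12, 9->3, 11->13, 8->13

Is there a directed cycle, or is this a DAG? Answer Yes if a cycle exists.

DFS with white/gray/black marking, starting from 13:
13 gray
13 black
3 gray
  8 gray
    8→13: 13 black — skip
  8 black
3 black
7 gray
  14 gray
    14→13: 13 black — skip
    14→8: 8 black — skip
    14→3: 3 black — skip
    1 gray
      15 gray
        6 gray
          6→8: 8 black — skip
          5 gray
          5 black
        6 black
      15 black
      1→3: 3 black — skip
      9 gray
        9→7: 7 is gray → back edge
Back edge found, so a cycle exists: 7 → 14 → 1 → 9 → 7.

Yes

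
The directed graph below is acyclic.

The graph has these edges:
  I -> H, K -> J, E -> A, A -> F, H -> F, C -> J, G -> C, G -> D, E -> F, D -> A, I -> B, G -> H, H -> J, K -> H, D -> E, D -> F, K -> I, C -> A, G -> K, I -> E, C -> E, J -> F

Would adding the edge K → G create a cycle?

Yes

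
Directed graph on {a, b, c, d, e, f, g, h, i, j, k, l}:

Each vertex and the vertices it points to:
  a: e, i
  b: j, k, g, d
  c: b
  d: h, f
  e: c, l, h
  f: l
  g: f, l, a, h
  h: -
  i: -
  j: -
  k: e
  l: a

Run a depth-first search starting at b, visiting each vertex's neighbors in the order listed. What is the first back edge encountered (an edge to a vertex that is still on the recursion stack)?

DFS from b (visiting each vertex's neighbors in the order listed); mark gray on enter, black on exit:
b gray
  j gray
  j black
  k gray
    e gray
      c gray
        c→b: b is gray → back edge
First back edge: c → b.

c→b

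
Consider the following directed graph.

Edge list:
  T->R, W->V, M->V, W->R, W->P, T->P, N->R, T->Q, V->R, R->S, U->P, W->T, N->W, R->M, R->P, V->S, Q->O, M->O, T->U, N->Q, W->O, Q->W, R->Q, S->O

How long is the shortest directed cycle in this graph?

3

For each vertex v, BFS finds the shortest path from v back to v.
The shortest such closed walk is Q → W → T → Q, length 3.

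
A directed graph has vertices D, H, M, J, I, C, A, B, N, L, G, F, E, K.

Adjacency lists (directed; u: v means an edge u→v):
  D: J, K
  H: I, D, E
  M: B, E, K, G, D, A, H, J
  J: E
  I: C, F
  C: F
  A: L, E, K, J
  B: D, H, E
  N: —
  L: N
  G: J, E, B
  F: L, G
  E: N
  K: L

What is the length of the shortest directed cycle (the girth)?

5

For each vertex v, BFS finds the shortest path from v back to v.
The shortest such closed walk is B → H → I → F → G → B, length 5.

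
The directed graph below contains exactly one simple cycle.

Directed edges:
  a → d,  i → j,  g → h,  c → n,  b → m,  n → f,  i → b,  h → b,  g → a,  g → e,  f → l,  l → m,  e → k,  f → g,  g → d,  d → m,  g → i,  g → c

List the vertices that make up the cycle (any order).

c, f, g, n

DFS with gray/black marking from f:
f gray
  l gray
    m gray
    m black
  l black
  g gray
    d gray
      d→m: m black — skip
    d black
    c gray
      n gray
        n→f: f is gray → back edge
Back edge closes the cycle f → g → c → n → f; its vertices are {c, f, g, n}.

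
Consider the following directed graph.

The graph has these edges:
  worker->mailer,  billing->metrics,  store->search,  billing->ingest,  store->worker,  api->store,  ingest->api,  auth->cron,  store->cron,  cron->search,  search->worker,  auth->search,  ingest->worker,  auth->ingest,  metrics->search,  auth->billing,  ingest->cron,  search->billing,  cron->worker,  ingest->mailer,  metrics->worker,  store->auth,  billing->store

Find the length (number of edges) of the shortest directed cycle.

3

For each vertex v, BFS finds the shortest path from v back to v.
The shortest such closed walk is auth → billing → store → auth, length 3.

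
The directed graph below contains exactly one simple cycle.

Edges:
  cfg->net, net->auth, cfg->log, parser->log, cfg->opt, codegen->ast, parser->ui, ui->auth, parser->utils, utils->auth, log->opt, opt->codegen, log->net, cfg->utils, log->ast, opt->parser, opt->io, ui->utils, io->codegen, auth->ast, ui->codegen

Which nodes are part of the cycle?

DFS with gray/black marking from opt:
opt gray
  codegen gray
    ast gray
    ast black
  codegen black
  parser gray
    log gray
      log→opt: opt is gray → back edge
Back edge closes the cycle opt → parser → log → opt; its vertices are {log, opt, parser}.

log, opt, parser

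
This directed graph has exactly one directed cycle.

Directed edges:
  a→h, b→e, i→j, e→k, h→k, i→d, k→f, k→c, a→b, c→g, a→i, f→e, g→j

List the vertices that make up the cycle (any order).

DFS with gray/black marking from k:
k gray
  f gray
    e gray
      e→k: k is gray → back edge
Back edge closes the cycle k → f → e → k; its vertices are {e, f, k}.

e, f, k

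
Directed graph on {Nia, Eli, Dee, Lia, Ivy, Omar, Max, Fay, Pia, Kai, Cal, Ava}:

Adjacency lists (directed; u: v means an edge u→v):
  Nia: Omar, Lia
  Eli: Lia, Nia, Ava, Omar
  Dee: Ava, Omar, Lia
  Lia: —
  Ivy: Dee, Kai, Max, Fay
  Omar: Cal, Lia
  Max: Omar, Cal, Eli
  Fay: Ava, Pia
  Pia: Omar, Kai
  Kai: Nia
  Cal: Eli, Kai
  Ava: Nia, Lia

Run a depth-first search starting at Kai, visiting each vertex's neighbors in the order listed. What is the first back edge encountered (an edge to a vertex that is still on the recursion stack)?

DFS from Kai (visiting each vertex's neighbors in the order listed); mark gray on enter, black on exit:
Kai gray
  Nia gray
    Omar gray
      Cal gray
        Eli gray
          Lia gray
          Lia black
          Eli→Nia: Nia is gray → back edge
First back edge: Eli → Nia.

Eli->Nia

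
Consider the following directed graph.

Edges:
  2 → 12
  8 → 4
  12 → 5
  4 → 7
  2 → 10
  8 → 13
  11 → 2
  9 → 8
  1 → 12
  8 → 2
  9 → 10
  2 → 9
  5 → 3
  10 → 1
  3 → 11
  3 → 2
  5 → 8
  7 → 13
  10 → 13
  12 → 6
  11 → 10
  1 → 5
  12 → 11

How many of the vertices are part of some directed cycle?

A vertex is on a directed cycle iff it belongs to a strongly connected component of size ≥ 2 (or has a self-loop).
The vertices on cycles are {1, 2, 3, 5, 8, 9, 10, 11, 12} — 9 in total.

9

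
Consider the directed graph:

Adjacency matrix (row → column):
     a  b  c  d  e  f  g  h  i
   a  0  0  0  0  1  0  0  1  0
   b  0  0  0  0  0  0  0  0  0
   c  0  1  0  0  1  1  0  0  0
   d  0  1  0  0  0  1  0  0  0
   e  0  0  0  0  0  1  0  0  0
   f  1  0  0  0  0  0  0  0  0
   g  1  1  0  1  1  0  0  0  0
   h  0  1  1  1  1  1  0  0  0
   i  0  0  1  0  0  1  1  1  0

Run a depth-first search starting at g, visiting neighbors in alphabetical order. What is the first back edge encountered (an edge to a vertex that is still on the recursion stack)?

f->a

DFS from g (visiting neighbors in alphabetical order); mark gray on enter, black on exit:
g gray
  a gray
    e gray
      f gray
        f→a: a is gray → back edge
First back edge: f → a.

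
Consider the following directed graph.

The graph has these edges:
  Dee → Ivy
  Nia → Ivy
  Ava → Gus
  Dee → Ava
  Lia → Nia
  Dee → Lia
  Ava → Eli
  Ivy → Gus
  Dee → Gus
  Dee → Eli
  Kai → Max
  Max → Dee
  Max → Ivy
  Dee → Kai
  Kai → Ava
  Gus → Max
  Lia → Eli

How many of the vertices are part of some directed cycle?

8

A vertex is on a directed cycle iff it belongs to a strongly connected component of size ≥ 2 (or has a self-loop).
The vertices on cycles are {Ava, Dee, Gus, Ivy, Kai, Lia, Max, Nia} — 8 in total.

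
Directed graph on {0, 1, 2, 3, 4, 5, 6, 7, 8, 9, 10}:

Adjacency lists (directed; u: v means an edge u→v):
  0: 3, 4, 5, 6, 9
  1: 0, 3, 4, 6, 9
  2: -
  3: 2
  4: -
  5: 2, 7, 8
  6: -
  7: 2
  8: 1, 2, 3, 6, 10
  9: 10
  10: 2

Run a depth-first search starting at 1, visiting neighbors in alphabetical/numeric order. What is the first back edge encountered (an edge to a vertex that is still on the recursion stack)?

DFS from 1 (visiting neighbors in alphabetical/numeric order); mark gray on enter, black on exit:
1 gray
  0 gray
    3 gray
      2 gray
      2 black
    3 black
    4 gray
    4 black
    5 gray
      5→2: 2 black — skip
      7 gray
        7→2: 2 black — skip
      7 black
      8 gray
        8→1: 1 is gray → back edge
First back edge: 8 → 1.

8→1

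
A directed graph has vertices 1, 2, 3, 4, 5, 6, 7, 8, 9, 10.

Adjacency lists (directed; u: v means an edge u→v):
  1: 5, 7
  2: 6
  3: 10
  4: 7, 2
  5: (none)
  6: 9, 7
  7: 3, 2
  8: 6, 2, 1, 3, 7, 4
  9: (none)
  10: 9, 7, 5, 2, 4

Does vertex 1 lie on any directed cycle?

No

1 lies on a cycle iff there is a path from 1 back to itself.
Exploring from 1, it never reaches itself; equivalently, its strongly connected component is a singleton.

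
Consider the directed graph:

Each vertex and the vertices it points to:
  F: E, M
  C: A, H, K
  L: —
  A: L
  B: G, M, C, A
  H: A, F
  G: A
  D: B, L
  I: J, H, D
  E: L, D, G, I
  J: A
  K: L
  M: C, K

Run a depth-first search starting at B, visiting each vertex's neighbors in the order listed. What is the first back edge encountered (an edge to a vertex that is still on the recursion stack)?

DFS from B (visiting each vertex's neighbors in the order listed); mark gray on enter, black on exit:
B gray
  G gray
    A gray
      L gray
      L black
    A black
  G black
  M gray
    C gray
      C→A: A black — skip
      H gray
        H→A: A black — skip
        F gray
          E gray
            E→L: L black — skip
            D gray
              D→B: B is gray → back edge
First back edge: D → B.

D→B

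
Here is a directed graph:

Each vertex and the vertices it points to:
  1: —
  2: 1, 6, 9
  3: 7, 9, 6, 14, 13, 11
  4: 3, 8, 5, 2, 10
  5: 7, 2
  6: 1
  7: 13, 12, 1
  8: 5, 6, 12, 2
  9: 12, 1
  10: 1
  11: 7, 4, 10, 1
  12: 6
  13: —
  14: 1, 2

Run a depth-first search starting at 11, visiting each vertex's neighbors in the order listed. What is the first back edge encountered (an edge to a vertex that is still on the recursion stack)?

3→11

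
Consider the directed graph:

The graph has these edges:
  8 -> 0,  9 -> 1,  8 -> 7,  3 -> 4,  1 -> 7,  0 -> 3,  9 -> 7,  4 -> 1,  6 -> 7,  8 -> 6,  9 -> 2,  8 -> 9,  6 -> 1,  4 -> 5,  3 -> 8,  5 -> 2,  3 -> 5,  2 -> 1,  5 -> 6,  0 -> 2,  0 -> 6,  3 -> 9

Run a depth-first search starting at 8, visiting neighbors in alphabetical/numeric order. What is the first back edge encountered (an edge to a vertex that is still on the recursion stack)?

DFS from 8 (visiting neighbors in alphabetical/numeric order); mark gray on enter, black on exit:
8 gray
  0 gray
    2 gray
      1 gray
        7 gray
        7 black
      1 black
    2 black
    3 gray
      4 gray
        4→1: 1 black — skip
        5 gray
          5→2: 2 black — skip
          6 gray
            6→1: 1 black — skip
            6→7: 7 black — skip
          6 black
        5 black
      4 black
      3→5: 5 black — skip
      3→8: 8 is gray → back edge
First back edge: 3 → 8.

3→8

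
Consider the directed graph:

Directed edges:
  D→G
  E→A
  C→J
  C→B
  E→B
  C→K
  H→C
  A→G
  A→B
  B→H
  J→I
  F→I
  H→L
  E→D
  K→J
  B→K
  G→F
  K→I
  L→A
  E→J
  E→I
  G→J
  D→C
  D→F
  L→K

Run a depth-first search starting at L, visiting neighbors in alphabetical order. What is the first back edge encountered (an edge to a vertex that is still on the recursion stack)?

DFS from L (visiting neighbors in alphabetical order); mark gray on enter, black on exit:
L gray
  A gray
    B gray
      H gray
        C gray
          C→B: B is gray → back edge
First back edge: C → B.

C→B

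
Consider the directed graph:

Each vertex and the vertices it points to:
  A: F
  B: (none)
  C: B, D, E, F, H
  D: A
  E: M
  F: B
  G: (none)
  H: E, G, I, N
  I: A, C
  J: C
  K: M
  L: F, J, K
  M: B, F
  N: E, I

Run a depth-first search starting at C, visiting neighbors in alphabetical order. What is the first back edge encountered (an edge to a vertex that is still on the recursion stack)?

DFS from C (visiting neighbors in alphabetical order); mark gray on enter, black on exit:
C gray
  B gray
  B black
  D gray
    A gray
      F gray
        F→B: B black — skip
      F black
    A black
  D black
  E gray
    M gray
      M→B: B black — skip
      M→F: F black — skip
    M black
  E black
  C→F: F black — skip
  H gray
    H→E: E black — skip
    G gray
    G black
    I gray
      I→A: A black — skip
      I→C: C is gray → back edge
First back edge: I → C.

I→C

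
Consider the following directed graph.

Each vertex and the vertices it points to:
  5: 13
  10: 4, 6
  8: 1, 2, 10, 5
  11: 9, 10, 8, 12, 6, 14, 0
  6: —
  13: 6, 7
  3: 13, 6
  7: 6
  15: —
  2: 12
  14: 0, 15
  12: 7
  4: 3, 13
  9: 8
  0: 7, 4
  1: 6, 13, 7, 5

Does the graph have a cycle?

DFS with white/gray/black marking, starting from 7:
7 gray
  6 gray
  6 black
7 black
5 gray
  13 gray
    13→6: 6 black — skip
    13→7: 7 black — skip
  13 black
5 black
10 gray
  4 gray
    3 gray
      3→13: 13 black — skip
      3→6: 6 black — skip
    3 black
    4→13: 13 black — skip
  4 black
  10→6: 6 black — skip
10 black
8 gray
  1 gray
    1→6: 6 black — skip
    1→13: 13 black — skip
    1→7: 7 black — skip
    1→5: 5 black — skip
  1 black
  2 gray
    12 gray
      12→7: 7 black — skip
    12 black
  2 black
  8→10: 10 black — skip
  8→5: 5 black — skip
8 black
11 gray
  9 gray
    9→8: 8 black — skip
  9 black
  11→10: 10 black — skip
  11→8: 8 black — skip
  11→12: 12 black — skip
  11→6: 6 black — skip
  14 gray
    0 gray
      0→7: 7 black — skip
      0→4: 4 black — skip
    0 black
    15 gray
    15 black
  14 black
  11→0: 0 black — skip
11 black
Every edge goes to a white or black vertex — no back edge, so the graph is acyclic.

No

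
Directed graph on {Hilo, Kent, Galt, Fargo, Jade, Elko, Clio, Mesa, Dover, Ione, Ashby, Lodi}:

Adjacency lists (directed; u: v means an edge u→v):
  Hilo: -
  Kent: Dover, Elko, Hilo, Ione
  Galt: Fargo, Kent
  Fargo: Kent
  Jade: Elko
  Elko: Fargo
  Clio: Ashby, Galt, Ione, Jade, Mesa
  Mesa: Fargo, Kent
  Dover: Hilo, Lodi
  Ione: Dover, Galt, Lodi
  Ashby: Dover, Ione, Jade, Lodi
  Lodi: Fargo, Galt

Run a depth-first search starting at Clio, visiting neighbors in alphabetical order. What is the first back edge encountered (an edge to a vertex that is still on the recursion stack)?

Kent→Dover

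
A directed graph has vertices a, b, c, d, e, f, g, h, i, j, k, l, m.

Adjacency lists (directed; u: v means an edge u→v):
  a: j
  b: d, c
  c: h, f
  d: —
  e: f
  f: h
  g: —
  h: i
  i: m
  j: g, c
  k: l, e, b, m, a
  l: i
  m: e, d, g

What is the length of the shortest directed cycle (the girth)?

5

For each vertex v, BFS finds the shortest path from v back to v.
The shortest such closed walk is m → e → f → h → i → m, length 5.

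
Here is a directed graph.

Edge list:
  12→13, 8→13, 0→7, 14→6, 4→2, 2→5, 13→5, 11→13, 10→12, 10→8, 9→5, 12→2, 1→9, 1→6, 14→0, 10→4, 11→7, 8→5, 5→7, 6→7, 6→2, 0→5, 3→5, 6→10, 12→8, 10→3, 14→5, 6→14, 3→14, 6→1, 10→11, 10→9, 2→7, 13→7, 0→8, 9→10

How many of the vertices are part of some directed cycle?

A vertex is on a directed cycle iff it belongs to a strongly connected component of size ≥ 2 (or has a self-loop).
The vertices on cycles are {1, 3, 6, 9, 10, 14} — 6 in total.

6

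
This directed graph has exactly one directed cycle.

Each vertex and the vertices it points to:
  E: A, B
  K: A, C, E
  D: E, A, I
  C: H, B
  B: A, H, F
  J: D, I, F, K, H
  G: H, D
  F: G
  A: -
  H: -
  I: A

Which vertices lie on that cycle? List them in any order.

B, D, E, F, G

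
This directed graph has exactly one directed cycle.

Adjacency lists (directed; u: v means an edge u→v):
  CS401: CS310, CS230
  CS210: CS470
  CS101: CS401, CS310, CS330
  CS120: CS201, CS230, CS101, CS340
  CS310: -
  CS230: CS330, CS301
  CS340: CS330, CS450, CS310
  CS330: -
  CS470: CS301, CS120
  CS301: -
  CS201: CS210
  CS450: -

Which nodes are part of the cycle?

CS120, CS201, CS210, CS470

DFS with gray/black marking from CS120:
CS120 gray
  CS201 gray
    CS210 gray
      CS470 gray
        CS301 gray
        CS301 black
        CS470→CS120: CS120 is gray → back edge
Back edge closes the cycle CS120 → CS201 → CS210 → CS470 → CS120; its vertices are {CS120, CS201, CS210, CS470}.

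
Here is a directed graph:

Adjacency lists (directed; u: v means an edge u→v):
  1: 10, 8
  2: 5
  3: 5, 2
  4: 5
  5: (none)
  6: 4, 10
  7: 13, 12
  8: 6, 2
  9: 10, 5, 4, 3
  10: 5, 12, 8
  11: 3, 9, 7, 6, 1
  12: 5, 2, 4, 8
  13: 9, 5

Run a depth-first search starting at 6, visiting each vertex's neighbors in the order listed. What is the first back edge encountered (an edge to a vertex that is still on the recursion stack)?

8->6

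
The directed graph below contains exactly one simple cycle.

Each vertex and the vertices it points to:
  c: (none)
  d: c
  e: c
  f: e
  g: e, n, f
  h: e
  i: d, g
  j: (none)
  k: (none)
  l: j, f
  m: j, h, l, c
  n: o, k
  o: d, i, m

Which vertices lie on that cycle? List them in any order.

DFS with gray/black marking from n:
n gray
  o gray
    d gray
      c gray
      c black
    d black
    i gray
      i→d: d black — skip
      g gray
        e gray
          e→c: c black — skip
        e black
        g→n: n is gray → back edge
Back edge closes the cycle n → o → i → g → n; its vertices are {g, i, n, o}.

g, i, n, o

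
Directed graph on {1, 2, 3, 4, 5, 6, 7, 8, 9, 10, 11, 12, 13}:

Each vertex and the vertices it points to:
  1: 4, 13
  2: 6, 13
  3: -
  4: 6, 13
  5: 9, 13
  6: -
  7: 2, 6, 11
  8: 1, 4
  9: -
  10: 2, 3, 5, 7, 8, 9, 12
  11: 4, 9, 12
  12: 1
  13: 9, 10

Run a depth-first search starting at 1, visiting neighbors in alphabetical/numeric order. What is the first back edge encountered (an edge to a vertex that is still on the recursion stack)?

2→13

DFS from 1 (visiting neighbors in alphabetical/numeric order); mark gray on enter, black on exit:
1 gray
  4 gray
    6 gray
    6 black
    13 gray
      9 gray
      9 black
      10 gray
        2 gray
          2→6: 6 black — skip
          2→13: 13 is gray → back edge
First back edge: 2 → 13.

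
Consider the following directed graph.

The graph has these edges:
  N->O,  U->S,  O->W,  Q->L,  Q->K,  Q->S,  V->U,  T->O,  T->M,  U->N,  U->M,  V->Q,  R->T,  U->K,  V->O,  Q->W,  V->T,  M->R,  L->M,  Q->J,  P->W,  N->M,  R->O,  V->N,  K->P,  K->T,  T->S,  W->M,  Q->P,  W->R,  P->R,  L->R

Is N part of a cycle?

N lies on a cycle iff there is a path from N back to itself.
Exploring from N, it never reaches itself; equivalently, its strongly connected component is a singleton.

No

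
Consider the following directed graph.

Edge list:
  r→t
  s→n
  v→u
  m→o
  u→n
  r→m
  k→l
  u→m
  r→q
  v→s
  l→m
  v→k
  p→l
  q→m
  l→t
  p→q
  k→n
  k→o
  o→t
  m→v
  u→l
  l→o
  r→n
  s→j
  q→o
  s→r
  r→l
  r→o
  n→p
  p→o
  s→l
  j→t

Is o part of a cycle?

No

o lies on a cycle iff there is a path from o back to itself.
Exploring from o, it never reaches itself; equivalently, its strongly connected component is a singleton.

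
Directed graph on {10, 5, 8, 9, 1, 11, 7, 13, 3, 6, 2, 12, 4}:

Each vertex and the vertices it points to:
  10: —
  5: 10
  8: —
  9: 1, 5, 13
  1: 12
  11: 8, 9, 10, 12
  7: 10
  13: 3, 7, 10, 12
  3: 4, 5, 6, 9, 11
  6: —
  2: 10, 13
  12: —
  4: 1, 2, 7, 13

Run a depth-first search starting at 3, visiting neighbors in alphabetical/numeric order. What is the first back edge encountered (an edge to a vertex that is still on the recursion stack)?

DFS from 3 (visiting neighbors in alphabetical/numeric order); mark gray on enter, black on exit:
3 gray
  4 gray
    1 gray
      12 gray
      12 black
    1 black
    2 gray
      10 gray
      10 black
      13 gray
        13→3: 3 is gray → back edge
First back edge: 13 → 3.

13->3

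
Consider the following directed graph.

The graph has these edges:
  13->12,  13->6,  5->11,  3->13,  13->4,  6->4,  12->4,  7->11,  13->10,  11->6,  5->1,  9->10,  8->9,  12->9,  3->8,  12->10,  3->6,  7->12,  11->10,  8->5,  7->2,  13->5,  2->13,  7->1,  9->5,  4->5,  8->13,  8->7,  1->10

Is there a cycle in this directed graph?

DFS with white/gray/black marking, starting from 12:
12 gray
  10 gray
  10 black
  9 gray
    5 gray
      11 gray
        6 gray
          4 gray
            4→5: 5 is gray → back edge
Back edge found, so a cycle exists: 5 → 11 → 6 → 4 → 5.

Yes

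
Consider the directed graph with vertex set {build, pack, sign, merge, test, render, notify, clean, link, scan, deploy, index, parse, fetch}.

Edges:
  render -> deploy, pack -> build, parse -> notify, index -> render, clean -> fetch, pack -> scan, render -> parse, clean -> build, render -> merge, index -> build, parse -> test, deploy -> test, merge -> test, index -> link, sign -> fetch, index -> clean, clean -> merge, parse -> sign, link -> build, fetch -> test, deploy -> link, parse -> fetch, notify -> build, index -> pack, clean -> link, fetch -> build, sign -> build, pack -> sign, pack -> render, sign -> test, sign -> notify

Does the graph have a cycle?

DFS with white/gray/black marking, starting from link:
link gray
  build gray
  build black
link black
pack gray
  render gray
    merge gray
      test gray
      test black
    merge black
    parse gray
      sign gray
        notify gray
          notify→build: build black — skip
        notify black
        fetch gray
          fetch→test: test black — skip
          fetch→build: build black — skip
        fetch black
        sign→build: build black — skip
        sign→test: test black — skip
      sign black
      parse→fetch: fetch black — skip
      parse→test: test black — skip
      parse→notify: notify black — skip
    parse black
    deploy gray
      deploy→link: link black — skip
      deploy→test: test black — skip
    deploy black
  render black
  scan gray
  scan black
  pack→build: build black — skip
  pack→sign: sign black — skip
pack black
clean gray
  clean→merge: merge black — skip
  clean→link: link black — skip
  clean→build: build black — skip
  clean→fetch: fetch black — skip
clean black
index gray
  index→clean: clean black — skip
  index→pack: pack black — skip
  index→build: build black — skip
  index→render: render black — skip
  index→link: link black — skip
index black
Every edge goes to a white or black vertex — no back edge, so the graph is acyclic.

No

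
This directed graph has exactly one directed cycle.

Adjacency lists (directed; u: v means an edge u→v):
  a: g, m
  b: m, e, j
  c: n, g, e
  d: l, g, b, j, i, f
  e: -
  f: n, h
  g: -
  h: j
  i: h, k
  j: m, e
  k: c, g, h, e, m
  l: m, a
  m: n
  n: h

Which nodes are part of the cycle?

DFS with gray/black marking from h:
h gray
  j gray
    m gray
      n gray
        n→h: h is gray → back edge
Back edge closes the cycle h → j → m → n → h; its vertices are {h, j, m, n}.

h, j, m, n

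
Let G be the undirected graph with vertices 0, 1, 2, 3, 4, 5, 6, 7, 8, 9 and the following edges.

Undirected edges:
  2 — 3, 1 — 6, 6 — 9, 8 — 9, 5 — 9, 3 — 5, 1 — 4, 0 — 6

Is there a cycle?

No

DFS, tracking each vertex's parent; an edge to a visited non-parent vertex closes a cycle.
Start from 2:
visit 2 (parent –)
  visit 3 (parent 2)
    3–2: parent, skip
    visit 5 (parent 3)
      visit 9 (parent 5)
        visit 6 (parent 9)
          6–9: parent, skip
          visit 1 (parent 6)
            visit 4 (parent 1)
              4–1: parent, skip
            1–6: parent, skip
          visit 0 (parent 6)
            0–6: parent, skip
        9–5: parent, skip
        visit 8 (parent 9)
          8–9: parent, skip
      5–3: parent, skip
visit 7 (parent –)
No non-parent visited neighbor found — the graph is a forest.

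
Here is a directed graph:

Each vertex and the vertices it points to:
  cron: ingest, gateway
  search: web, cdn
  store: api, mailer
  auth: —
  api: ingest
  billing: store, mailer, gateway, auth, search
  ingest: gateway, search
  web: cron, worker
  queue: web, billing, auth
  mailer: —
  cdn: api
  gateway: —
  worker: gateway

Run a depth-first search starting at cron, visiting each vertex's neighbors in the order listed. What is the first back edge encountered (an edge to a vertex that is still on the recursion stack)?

web→cron

DFS from cron (visiting each vertex's neighbors in the order listed); mark gray on enter, black on exit:
cron gray
  ingest gray
    gateway gray
    gateway black
    search gray
      web gray
        web→cron: cron is gray → back edge
First back edge: web → cron.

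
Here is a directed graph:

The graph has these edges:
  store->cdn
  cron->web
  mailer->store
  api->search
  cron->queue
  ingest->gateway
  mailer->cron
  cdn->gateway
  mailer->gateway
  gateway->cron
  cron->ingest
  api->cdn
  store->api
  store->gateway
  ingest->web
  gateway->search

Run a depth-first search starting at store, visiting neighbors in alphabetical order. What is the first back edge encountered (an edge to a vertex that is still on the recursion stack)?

ingest->gateway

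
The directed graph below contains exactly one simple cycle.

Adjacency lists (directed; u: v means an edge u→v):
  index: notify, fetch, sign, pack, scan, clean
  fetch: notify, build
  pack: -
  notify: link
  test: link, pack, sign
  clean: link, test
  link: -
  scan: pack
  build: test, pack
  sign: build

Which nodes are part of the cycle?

DFS with gray/black marking from sign:
sign gray
  build gray
    test gray
      link gray
      link black
      pack gray
      pack black
      test→sign: sign is gray → back edge
Back edge closes the cycle sign → build → test → sign; its vertices are {sign, test, build}.

sign, test, build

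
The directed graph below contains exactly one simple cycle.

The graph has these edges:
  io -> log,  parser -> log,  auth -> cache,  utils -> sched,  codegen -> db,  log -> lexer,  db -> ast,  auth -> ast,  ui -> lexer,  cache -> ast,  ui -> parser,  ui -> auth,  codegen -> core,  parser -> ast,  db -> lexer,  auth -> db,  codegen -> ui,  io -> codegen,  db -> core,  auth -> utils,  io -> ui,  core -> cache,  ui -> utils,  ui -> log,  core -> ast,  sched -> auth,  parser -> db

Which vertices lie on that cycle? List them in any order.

auth, sched, utils

DFS with gray/black marking from auth:
auth gray
  utils gray
    sched gray
      sched→auth: auth is gray → back edge
Back edge closes the cycle auth → utils → sched → auth; its vertices are {auth, sched, utils}.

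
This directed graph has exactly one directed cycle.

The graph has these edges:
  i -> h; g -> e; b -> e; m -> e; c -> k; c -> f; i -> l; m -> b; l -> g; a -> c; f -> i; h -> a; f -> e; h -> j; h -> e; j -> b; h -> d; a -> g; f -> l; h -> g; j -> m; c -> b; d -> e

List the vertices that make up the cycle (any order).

DFS with gray/black marking from h:
h gray
  a gray
    g gray
      e gray
      e black
    g black
    c gray
      k gray
      k black
      f gray
        l gray
          l→g: g black — skip
        l black
        f→e: e black — skip
        i gray
          i→l: l black — skip
          i→h: h is gray → back edge
Back edge closes the cycle h → a → c → f → i → h; its vertices are {a, c, f, h, i}.

a, c, f, h, i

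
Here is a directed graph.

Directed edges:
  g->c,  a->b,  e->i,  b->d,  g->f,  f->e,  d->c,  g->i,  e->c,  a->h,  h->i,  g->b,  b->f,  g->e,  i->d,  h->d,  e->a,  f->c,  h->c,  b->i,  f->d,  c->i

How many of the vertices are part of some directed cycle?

7

A vertex is on a directed cycle iff it belongs to a strongly connected component of size ≥ 2 (or has a self-loop).
The vertices on cycles are {a, b, c, d, e, f, i} — 7 in total.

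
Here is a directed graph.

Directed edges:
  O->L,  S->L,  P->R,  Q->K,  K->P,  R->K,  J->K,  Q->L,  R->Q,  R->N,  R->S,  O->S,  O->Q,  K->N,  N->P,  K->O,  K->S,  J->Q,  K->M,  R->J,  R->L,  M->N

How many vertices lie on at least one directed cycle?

8

A vertex is on a directed cycle iff it belongs to a strongly connected component of size ≥ 2 (or has a self-loop).
The vertices on cycles are {J, K, M, N, O, P, Q, R} — 8 in total.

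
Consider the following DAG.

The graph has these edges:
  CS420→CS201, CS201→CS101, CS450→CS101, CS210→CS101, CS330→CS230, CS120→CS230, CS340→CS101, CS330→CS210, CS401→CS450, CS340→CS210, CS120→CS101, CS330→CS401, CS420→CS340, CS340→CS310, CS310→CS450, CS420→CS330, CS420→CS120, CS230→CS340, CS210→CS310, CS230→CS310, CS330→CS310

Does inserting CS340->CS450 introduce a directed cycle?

Adding CS340→CS450 creates a cycle iff CS450 can already reach CS340.
Explore from CS450: no path reaches CS340. The graph stays acyclic.

No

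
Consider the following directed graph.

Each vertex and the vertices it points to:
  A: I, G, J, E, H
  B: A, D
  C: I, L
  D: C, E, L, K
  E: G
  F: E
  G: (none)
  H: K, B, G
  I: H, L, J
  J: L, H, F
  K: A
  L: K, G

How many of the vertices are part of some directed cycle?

A vertex is on a directed cycle iff it belongs to a strongly connected component of size ≥ 2 (or has a self-loop).
The vertices on cycles are {A, B, C, D, H, I, J, K, L} — 9 in total.

9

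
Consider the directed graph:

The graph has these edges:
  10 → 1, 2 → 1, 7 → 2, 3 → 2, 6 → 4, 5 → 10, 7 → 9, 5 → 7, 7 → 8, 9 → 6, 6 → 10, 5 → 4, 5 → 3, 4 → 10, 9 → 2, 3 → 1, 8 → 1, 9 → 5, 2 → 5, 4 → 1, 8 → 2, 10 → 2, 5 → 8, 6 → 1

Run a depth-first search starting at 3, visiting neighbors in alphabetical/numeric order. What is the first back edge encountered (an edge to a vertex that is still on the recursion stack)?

5→3

DFS from 3 (visiting neighbors in alphabetical/numeric order); mark gray on enter, black on exit:
3 gray
  1 gray
  1 black
  2 gray
    2→1: 1 black — skip
    5 gray
      5→3: 3 is gray → back edge
First back edge: 5 → 3.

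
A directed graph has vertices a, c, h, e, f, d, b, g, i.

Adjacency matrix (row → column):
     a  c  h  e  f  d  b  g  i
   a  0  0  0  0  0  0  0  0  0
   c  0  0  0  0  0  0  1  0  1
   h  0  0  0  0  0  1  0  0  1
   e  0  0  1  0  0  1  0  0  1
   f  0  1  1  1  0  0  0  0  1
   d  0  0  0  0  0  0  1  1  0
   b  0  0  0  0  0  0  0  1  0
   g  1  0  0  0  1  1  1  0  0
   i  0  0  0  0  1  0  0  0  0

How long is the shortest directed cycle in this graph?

2

For each vertex v, BFS finds the shortest path from v back to v.
The shortest such closed walk is g → b → g, length 2.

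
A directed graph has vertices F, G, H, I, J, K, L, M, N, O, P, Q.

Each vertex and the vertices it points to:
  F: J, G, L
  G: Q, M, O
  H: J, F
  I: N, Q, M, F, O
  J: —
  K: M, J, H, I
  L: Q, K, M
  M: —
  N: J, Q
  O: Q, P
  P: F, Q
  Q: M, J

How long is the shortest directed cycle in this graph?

For each vertex v, BFS finds the shortest path from v back to v.
The shortest such closed walk is L → K → I → F → L, length 4.

4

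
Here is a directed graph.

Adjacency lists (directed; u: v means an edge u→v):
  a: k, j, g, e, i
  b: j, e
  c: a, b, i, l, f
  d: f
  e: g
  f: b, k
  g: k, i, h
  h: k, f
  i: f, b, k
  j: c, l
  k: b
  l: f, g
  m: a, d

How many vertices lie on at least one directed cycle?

A vertex is on a directed cycle iff it belongs to a strongly connected component of size ≥ 2 (or has a self-loop).
The vertices on cycles are {a, b, c, e, f, g, h, i, j, k, l} — 11 in total.

11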